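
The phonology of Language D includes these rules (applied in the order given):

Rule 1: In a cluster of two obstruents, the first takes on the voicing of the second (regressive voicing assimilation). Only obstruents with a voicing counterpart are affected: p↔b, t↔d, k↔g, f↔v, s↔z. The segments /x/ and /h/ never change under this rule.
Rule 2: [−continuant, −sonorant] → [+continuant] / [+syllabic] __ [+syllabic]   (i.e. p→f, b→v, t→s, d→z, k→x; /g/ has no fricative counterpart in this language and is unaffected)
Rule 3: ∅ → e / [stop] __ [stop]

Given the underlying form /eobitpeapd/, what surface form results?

eovitepeabed

Rule 1 (regressive voicing assimilation): /p/ precedes the voiced obstruent /d/, so it voices to [b] by assimilation. /eobitpeapd/ → eobitpeabd.
Rule 2 (intervocalic spirantization): /b/ is a stop between vowels /o/ and /i/, so it spirantizes to the fricative [v]. /eobitpeabd/ → eovitpeabd.
Rule 3 (stop-cluster e-epenthesis): /t/ and /p/ form a stop–stop cluster, so [e] is inserted between them. /b/ and /d/ form a stop–stop cluster, so [e] is inserted between them. /eovitpeabd/ → eovitepeabed.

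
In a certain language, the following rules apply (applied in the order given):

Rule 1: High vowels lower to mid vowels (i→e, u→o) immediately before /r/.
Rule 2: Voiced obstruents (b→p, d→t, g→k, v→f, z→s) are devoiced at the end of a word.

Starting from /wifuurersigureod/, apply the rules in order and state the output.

wifuorersigoreot

Rule 1 (pre-rhotic lowering): /u/ is a high vowel immediately before /r/, so it lowers to [o]. /u/ is a high vowel immediately before /r/, so it lowers to [o]. /wifuurersigureod/ → wifuorersigoreod.
Rule 2 (final devoicing): /d/ is a voiced obstruent in word-final position, so it devoices to [t]. /wifuorersigoreod/ → wifuorersigoreot.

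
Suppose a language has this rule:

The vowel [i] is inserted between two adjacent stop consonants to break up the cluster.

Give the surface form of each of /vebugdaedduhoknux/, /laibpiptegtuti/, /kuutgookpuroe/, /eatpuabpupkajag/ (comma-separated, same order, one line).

vebugidaediduhoknux, laibipipitegituti, kuutigookipuroe, eatipuabipupikajag

/vebugdaedduhoknux/: /g/ and /d/ form a stop–stop cluster, so [i] is inserted between them. /d/ and /d/ form a stop–stop cluster, so [i] is inserted between them. → [vebugidaediduhoknux].
/laibpiptegtuti/: /b/ and /p/ form a stop–stop cluster, so [i] is inserted between them. /p/ and /t/ form a stop–stop cluster, so [i] is inserted between them. /g/ and /t/ form a stop–stop cluster, so [i] is inserted between them. → [laibipipitegituti].
/kuutgookpuroe/: /t/ and /g/ form a stop–stop cluster, so [i] is inserted between them. /k/ and /p/ form a stop–stop cluster, so [i] is inserted between them. → [kuutigookipuroe].
/eatpuabpupkajag/: /t/ and /p/ form a stop–stop cluster, so [i] is inserted between them. /b/ and /p/ form a stop–stop cluster, so [i] is inserted between them. /p/ and /k/ form a stop–stop cluster, so [i] is inserted between them. → [eatipuabipupikajag].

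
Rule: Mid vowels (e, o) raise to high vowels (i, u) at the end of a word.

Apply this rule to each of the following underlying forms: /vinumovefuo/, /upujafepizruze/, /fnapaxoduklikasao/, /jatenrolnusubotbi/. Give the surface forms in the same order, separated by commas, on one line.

/vinumovefuo/: /o/ is a mid vowel in word-final position, so it raises to [u]. → [vinumovefuu].
/upujafepizruze/: /e/ is a mid vowel in word-final position, so it raises to [i]. → [upujafepizruzi].
/fnapaxoduklikasao/: /o/ is a mid vowel in word-final position, so it raises to [u]. → [fnapaxoduklikasau].
/jatenrolnusubotbi/: the rule's environment is not met; surfaces unchanged as [jatenrolnusubotbi].

vinumovefuu, upujafepizruzi, fnapaxoduklikasau, jatenrolnusubotbi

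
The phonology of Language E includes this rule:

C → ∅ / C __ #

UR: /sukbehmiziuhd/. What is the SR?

sukbehmiziuh

/d/ is the second consonant of a word-final cluster /hd/, so it deletes.
The other instances of /s/, /k/, /b/, /h/, /m/, /z/ do not occur in the required environment and remain unchanged.
Surface form: [sukbehmiziuh].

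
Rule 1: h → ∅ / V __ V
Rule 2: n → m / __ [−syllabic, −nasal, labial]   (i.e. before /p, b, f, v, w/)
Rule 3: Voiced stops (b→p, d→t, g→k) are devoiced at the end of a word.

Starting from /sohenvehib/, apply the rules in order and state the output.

soemveip

Rule 1 (intervocalic h-deletion): /h/ occurs between vowels /o/ and /e/, so it deletes. /h/ occurs between vowels /e/ and /i/, so it deletes. /sohenvehib/ → soenveib.
Rule 2 (nasal place assimilation): /n/ precedes the labial consonant /v/, so it assimilates in place to [m]. /soenveib/ → soemveib.
Rule 3 (final devoicing): /b/ is a voiced stop in word-final position, so it devoices to [p]. /soemveib/ → soemveip.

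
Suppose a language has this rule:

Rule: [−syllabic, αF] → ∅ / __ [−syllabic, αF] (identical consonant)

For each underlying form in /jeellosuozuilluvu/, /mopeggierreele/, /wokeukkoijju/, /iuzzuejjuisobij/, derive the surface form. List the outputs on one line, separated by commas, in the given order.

jeelosuozuiluvu, mopegiereele, wokeukoiju, iuzuejuisobij

/jeellosuozuilluvu/: /ll/ is a geminate; the first /l/ deletes. /ll/ is a geminate; the first /l/ deletes. → [jeelosuozuiluvu].
/mopeggierreele/: /gg/ is a geminate; the first /g/ deletes. /rr/ is a geminate; the first /r/ deletes. → [mopegiereele].
/wokeukkoijju/: /kk/ is a geminate; the first /k/ deletes. /jj/ is a geminate; the first /j/ deletes. → [wokeukoiju].
/iuzzuejjuisobij/: /zz/ is a geminate; the first /z/ deletes. /jj/ is a geminate; the first /j/ deletes. → [iuzuejuisobij].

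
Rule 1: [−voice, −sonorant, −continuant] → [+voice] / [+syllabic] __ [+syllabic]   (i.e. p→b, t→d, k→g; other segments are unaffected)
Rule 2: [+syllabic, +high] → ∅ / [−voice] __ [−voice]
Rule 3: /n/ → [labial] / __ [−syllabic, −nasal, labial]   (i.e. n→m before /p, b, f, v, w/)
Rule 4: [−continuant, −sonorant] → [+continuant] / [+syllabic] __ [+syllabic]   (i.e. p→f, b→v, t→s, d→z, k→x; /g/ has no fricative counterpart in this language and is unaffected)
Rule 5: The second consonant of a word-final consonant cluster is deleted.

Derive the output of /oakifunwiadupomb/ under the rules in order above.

Rule 1 (intervocalic voicing): /k/ is a voiceless stop between vowels /a/ and /i/, so it voices to [g]. /p/ is a voiceless stop between vowels /u/ and /o/, so it voices to [b]. /oakifunwiadupomb/ → oagifunwiadubomb.
Rule 2 (high vowel syncope): no segment meets the environment; /oagifunwiadubomb/ is unchanged.
Rule 3 (nasal place assimilation): /n/ precedes the labial consonant /w/, so it assimilates in place to [m]. /oagifunwiadubomb/ → oagifumwiadubomb.
Rule 4 (intervocalic spirantization): /d/ is a stop between vowels /a/ and /u/, so it spirantizes to the fricative [z]. /b/ is a stop between vowels /u/ and /o/, so it spirantizes to the fricative [v]. /oagifumwiadubomb/ → oagifumwiazuvomb.
Rule 5 (final cluster simplification): /b/ is the second consonant of a word-final cluster /mb/, so it deletes. /oagifumwiazuvomb/ → oagifumwiazuvom.

oagifumwiazuvom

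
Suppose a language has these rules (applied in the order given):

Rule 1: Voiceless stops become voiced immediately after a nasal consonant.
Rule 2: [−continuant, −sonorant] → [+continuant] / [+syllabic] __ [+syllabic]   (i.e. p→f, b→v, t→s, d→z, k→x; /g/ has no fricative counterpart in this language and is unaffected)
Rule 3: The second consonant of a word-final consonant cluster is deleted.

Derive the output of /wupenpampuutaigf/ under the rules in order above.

Rule 1 (post-nasal voicing): /p/ is a voiceless stop immediately after the nasal /n/, so it voices to [b]. /p/ is a voiceless stop immediately after the nasal /m/, so it voices to [b]. /wupenpampuutaigf/ → wupenbambuutaigf.
Rule 2 (intervocalic spirantization): /p/ is a stop between vowels /u/ and /e/, so it spirantizes to the fricative [f]. /t/ is a stop between vowels /u/ and /a/, so it spirantizes to the fricative [s]. /wupenbambuutaigf/ → wufenbambuusaigf.
Rule 3 (final cluster simplification): /f/ is the second consonant of a word-final cluster /gf/, so it deletes. /wufenbambuusaigf/ → wufenbambuusaig.

wufenbambuusaig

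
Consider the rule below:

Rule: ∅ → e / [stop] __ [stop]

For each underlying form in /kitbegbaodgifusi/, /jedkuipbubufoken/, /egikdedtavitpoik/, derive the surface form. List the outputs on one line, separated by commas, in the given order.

/kitbegbaodgifusi/: /t/ and /b/ form a stop–stop cluster, so [e] is inserted between them. /g/ and /b/ form a stop–stop cluster, so [e] is inserted between them. /d/ and /g/ form a stop–stop cluster, so [e] is inserted between them. → [kitebegebaodegifusi].
/jedkuipbubufoken/: /d/ and /k/ form a stop–stop cluster, so [e] is inserted between them. /p/ and /b/ form a stop–stop cluster, so [e] is inserted between them. → [jedekuipebubufoken].
/egikdedtavitpoik/: /k/ and /d/ form a stop–stop cluster, so [e] is inserted between them. /d/ and /t/ form a stop–stop cluster, so [e] is inserted between them. /t/ and /p/ form a stop–stop cluster, so [e] is inserted between them. → [egikededetavitepoik].

kitebegebaodegifusi, jedekuipebubufoken, egikededetavitepoik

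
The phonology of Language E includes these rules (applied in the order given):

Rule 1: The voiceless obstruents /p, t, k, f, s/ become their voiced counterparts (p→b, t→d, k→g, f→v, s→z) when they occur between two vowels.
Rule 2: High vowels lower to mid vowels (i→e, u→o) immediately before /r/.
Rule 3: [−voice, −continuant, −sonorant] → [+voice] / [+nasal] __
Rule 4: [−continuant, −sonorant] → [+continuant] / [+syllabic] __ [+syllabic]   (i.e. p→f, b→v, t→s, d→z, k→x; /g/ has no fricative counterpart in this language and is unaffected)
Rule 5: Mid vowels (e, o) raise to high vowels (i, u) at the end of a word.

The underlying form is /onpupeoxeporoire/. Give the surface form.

Rule 1 (intervocalic voicing): /p/ is a voiceless obstruent between vowels /u/ and /e/, so it voices to [b]. /p/ is a voiceless obstruent between vowels /e/ and /o/, so it voices to [b]. /onpupeoxeporoire/ → onpubeoxeboroire.
Rule 2 (pre-rhotic lowering): /i/ is a high vowel immediately before /r/, so it lowers to [e]. /onpubeoxeboroire/ → onpubeoxeboroere.
Rule 3 (post-nasal voicing): /p/ is a voiceless stop immediately after the nasal /n/, so it voices to [b]. /onpubeoxeboroere/ → onbubeoxeboroere.
Rule 4 (intervocalic spirantization): /b/ is a stop between vowels /u/ and /e/, so it spirantizes to the fricative [v]. /b/ is a stop between vowels /e/ and /o/, so it spirantizes to the fricative [v]. /onbubeoxeboroere/ → onbuveoxevoroere.
Rule 5 (final vowel raising): /e/ is a mid vowel in word-final position, so it raises to [i]. /onbuveoxevoroere/ → onbuveoxevoroeri.

onbuveoxevoroeri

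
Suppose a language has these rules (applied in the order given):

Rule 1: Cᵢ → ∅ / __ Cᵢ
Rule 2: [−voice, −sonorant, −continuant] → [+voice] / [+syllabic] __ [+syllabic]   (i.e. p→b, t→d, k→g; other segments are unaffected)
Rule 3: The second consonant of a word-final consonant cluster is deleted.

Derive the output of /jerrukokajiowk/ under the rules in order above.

jerugogajiow

Rule 1 (degemination): /rr/ is a geminate; the first /r/ deletes. /jerrukokajiowk/ → jerukokajiowk.
Rule 2 (intervocalic voicing): /k/ is a voiceless stop between vowels /u/ and /o/, so it voices to [g]. /k/ is a voiceless stop between vowels /o/ and /a/, so it voices to [g]. /jerukokajiowk/ → jerugogajiowk.
Rule 3 (final cluster simplification): /k/ is the second consonant of a word-final cluster /wk/, so it deletes. /jerugogajiowk/ → jerugogajiow.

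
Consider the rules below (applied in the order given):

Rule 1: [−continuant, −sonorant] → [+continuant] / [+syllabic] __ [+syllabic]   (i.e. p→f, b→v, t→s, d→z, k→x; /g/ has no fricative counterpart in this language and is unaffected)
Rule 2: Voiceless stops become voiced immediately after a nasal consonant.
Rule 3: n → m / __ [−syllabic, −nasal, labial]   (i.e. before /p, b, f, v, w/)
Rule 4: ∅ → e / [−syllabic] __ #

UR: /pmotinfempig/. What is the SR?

pmosimfembige

Rule 1 (intervocalic spirantization): /t/ is a stop between vowels /o/ and /i/, so it spirantizes to the fricative [s]. /pmotinfempig/ → pmosinfempig.
Rule 2 (post-nasal voicing): /p/ is a voiceless stop immediately after the nasal /m/, so it voices to [b]. /pmosinfempig/ → pmosinfembig.
Rule 3 (nasal place assimilation): /n/ precedes the labial consonant /f/, so it assimilates in place to [m]. /pmosinfembig/ → pmosimfembig.
Rule 4 (final e-epenthesis): the form ends in the consonant /g/, so [e] is inserted word-finally. /pmosimfembig/ → pmosimfembige.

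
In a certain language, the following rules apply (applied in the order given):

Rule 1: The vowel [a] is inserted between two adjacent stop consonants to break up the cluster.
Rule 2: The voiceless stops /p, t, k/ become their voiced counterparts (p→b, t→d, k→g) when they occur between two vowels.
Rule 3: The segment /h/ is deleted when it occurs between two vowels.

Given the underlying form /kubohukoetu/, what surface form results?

kubougoedu

Rule 1 (stop-cluster a-epenthesis): no segment meets the environment; /kubohukoetu/ is unchanged.
Rule 2 (intervocalic voicing): /k/ is a voiceless stop between vowels /u/ and /o/, so it voices to [g]. /t/ is a voiceless stop between vowels /e/ and /u/, so it voices to [d]. /kubohukoetu/ → kubohugoedu.
Rule 3 (intervocalic h-deletion): /h/ occurs between vowels /o/ and /u/, so it deletes. /kubohugoedu/ → kubougoedu.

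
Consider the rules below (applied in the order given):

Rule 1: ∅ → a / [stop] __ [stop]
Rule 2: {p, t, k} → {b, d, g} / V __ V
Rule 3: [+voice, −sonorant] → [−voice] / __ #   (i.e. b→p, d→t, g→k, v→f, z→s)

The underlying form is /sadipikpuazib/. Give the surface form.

Rule 1 (stop-cluster a-epenthesis): /k/ and /p/ form a stop–stop cluster, so [a] is inserted between them. /sadipikpuazib/ → sadipikapuazib.
Rule 2 (intervocalic voicing): /p/ is a voiceless stop between vowels /i/ and /i/, so it voices to [b]. /k/ is a voiceless stop between vowels /i/ and /a/, so it voices to [g]. /p/ is a voiceless stop between vowels /a/ and /u/, so it voices to [b]. /sadipikapuazib/ → sadibigabuazib.
Rule 3 (final devoicing): /b/ is a voiced obstruent in word-final position, so it devoices to [p]. /sadibigabuazib/ → sadibigabuazip.

sadibigabuazip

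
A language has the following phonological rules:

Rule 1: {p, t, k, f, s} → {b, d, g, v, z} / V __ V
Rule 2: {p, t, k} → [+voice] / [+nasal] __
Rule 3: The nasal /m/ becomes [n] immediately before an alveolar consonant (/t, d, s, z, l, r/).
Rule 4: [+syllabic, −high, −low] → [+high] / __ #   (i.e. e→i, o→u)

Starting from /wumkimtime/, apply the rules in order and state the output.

wumgindimi

Rule 1 (intervocalic voicing): no segment meets the environment; /wumkimtime/ is unchanged.
Rule 2 (post-nasal voicing): /k/ is a voiceless stop immediately after the nasal /m/, so it voices to [g]. /t/ is a voiceless stop immediately after the nasal /m/, so it voices to [d]. /wumkimtime/ → wumgimdime.
Rule 3 (nasal place assimilation): /m/ precedes the alveolar consonant /d/, so it assimilates in place to [n]. /wumgimdime/ → wumgindime.
Rule 4 (final vowel raising): /e/ is a mid vowel in word-final position, so it raises to [i]. /wumgindime/ → wumgindimi.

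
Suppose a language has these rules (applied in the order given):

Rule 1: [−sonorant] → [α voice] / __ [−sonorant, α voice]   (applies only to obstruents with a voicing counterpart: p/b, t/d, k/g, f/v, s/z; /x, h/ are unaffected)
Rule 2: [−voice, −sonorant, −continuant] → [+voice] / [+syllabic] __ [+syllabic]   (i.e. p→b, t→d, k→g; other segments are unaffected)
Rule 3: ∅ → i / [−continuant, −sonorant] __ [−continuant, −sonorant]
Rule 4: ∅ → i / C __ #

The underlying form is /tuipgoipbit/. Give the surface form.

tuibigoibibiti

Rule 1 (regressive voicing assimilation): /p/ precedes the voiced obstruent /g/, so it voices to [b] by assimilation. /p/ precedes the voiced obstruent /b/, so it voices to [b] by assimilation. /tuipgoipbit/ → tuibgoibbit.
Rule 2 (intervocalic voicing): no segment meets the environment; /tuibgoibbit/ is unchanged.
Rule 3 (stop-cluster i-epenthesis): /b/ and /g/ form a stop–stop cluster, so [i] is inserted between them. /b/ and /b/ form a stop–stop cluster, so [i] is inserted between them. /tuibgoibbit/ → tuibigoibibit.
Rule 4 (final i-epenthesis): the form ends in the consonant /t/, so [i] is inserted word-finally. /tuibigoibibit/ → tuibigoibibiti.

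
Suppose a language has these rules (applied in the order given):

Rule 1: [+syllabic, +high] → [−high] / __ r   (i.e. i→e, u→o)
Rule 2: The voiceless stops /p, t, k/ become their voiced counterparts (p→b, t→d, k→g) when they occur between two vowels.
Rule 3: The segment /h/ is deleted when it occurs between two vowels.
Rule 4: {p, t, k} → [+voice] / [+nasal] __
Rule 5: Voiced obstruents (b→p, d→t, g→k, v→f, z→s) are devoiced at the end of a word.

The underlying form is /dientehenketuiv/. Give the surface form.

Rule 1 (pre-rhotic lowering): no segment meets the environment; /dientehenketuiv/ is unchanged.
Rule 2 (intervocalic voicing): /t/ is a voiceless stop between vowels /e/ and /u/, so it voices to [d]. /dientehenketuiv/ → dientehenkeduiv.
Rule 3 (intervocalic h-deletion): /h/ occurs between vowels /e/ and /e/, so it deletes. /dientehenkeduiv/ → dienteenkeduiv.
Rule 4 (post-nasal voicing): /t/ is a voiceless stop immediately after the nasal /n/, so it voices to [d]. /k/ is a voiceless stop immediately after the nasal /n/, so it voices to [g]. /dienteenkeduiv/ → diendeengeduiv.
Rule 5 (final devoicing): /v/ is a voiced obstruent in word-final position, so it devoices to [f]. /diendeengeduiv/ → diendeengeduif.

diendeengeduif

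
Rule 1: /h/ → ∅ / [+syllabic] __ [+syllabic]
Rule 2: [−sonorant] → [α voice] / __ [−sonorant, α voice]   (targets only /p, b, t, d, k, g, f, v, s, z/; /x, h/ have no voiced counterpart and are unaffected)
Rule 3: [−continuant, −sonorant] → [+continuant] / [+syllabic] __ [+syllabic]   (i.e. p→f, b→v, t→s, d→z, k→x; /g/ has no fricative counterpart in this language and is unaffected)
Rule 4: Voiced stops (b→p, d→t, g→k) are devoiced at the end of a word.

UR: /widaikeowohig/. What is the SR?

wizaixeowoik

Rule 1 (intervocalic h-deletion): /h/ occurs between vowels /o/ and /i/, so it deletes. /widaikeowohig/ → widaikeowoig.
Rule 2 (regressive voicing assimilation): no segment meets the environment; /widaikeowoig/ is unchanged.
Rule 3 (intervocalic spirantization): /d/ is a stop between vowels /i/ and /a/, so it spirantizes to the fricative [z]. /k/ is a stop between vowels /i/ and /e/, so it spirantizes to the fricative [x]. /widaikeowoig/ → wizaixeowoig.
Rule 4 (final devoicing): /g/ is a voiced stop in word-final position, so it devoices to [k]. /wizaixeowoig/ → wizaixeowoik.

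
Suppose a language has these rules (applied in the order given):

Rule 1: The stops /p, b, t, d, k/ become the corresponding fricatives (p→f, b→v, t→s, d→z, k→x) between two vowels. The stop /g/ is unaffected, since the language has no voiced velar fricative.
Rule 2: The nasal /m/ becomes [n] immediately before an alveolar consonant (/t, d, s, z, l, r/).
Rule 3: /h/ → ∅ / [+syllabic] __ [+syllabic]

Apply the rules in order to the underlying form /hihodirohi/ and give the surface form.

hioziroi

Rule 1 (intervocalic spirantization): /d/ is a stop between vowels /o/ and /i/, so it spirantizes to the fricative [z]. /hihodirohi/ → hihozirohi.
Rule 2 (nasal place assimilation): no segment meets the environment; /hihozirohi/ is unchanged.
Rule 3 (intervocalic h-deletion): /h/ occurs between vowels /i/ and /o/, so it deletes. /h/ occurs between vowels /o/ and /i/, so it deletes. /hihozirohi/ → hioziroi.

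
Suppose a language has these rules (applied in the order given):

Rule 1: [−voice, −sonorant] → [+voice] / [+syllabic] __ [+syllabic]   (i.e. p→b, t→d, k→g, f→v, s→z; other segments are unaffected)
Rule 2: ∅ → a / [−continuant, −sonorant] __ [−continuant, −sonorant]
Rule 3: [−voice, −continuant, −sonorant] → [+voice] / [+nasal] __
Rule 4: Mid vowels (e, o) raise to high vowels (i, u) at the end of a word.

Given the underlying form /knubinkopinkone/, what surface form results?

knubingobingoni

Rule 1 (intervocalic voicing): /p/ is a voiceless obstruent between vowels /o/ and /i/, so it voices to [b]. /knubinkopinkone/ → knubinkobinkone.
Rule 2 (stop-cluster a-epenthesis): no segment meets the environment; /knubinkobinkone/ is unchanged.
Rule 3 (post-nasal voicing): /k/ is a voiceless stop immediately after the nasal /n/, so it voices to [g]. /k/ is a voiceless stop immediately after the nasal /n/, so it voices to [g]. /knubinkobinkone/ → knubingobingone.
Rule 4 (final vowel raising): /e/ is a mid vowel in word-final position, so it raises to [i]. /knubingobingone/ → knubingobingoni.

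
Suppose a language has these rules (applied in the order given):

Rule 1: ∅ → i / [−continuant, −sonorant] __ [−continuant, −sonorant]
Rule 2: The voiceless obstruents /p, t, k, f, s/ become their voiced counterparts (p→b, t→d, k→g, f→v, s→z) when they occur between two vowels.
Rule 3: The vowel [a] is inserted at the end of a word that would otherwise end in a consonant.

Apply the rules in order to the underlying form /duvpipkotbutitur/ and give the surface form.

Rule 1 (stop-cluster i-epenthesis): /p/ and /k/ form a stop–stop cluster, so [i] is inserted between them. /t/ and /b/ form a stop–stop cluster, so [i] is inserted between them. /duvpipkotbutitur/ → duvpipikotibutitur.
Rule 2 (intervocalic voicing): /p/ is a voiceless obstruent between vowels /i/ and /i/, so it voices to [b]. /k/ is a voiceless obstruent between vowels /i/ and /o/, so it voices to [g]. /t/ is a voiceless obstruent between vowels /o/ and /i/, so it voices to [d]. /t/ is a voiceless obstruent between vowels /u/ and /i/, so it voices to [d]. /t/ is a voiceless obstruent between vowels /i/ and /u/, so it voices to [d]. /duvpipikotibutitur/ → duvpibigodibudidur.
Rule 3 (final a-epenthesis): the form ends in the consonant /r/, so [a] is inserted word-finally. /duvpibigodibudidur/ → duvpibigodibudidura.

duvpibigodibudidura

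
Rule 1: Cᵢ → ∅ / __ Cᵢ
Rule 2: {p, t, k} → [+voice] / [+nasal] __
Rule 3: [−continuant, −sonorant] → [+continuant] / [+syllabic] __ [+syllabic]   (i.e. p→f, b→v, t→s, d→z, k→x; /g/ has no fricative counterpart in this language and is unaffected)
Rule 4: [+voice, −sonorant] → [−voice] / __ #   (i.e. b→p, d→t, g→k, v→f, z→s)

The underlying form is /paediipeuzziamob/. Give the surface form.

Rule 1 (degemination): /zz/ is a geminate; the first /z/ deletes. /paediipeuzziamob/ → paediipeuziamob.
Rule 2 (post-nasal voicing): no segment meets the environment; /paediipeuziamob/ is unchanged.
Rule 3 (intervocalic spirantization): /d/ is a stop between vowels /e/ and /i/, so it spirantizes to the fricative [z]. /p/ is a stop between vowels /i/ and /e/, so it spirantizes to the fricative [f]. /paediipeuziamob/ → paeziifeuziamob.
Rule 4 (final devoicing): /b/ is a voiced obstruent in word-final position, so it devoices to [p]. /paeziifeuziamob/ → paeziifeuziamop.

paeziifeuziamop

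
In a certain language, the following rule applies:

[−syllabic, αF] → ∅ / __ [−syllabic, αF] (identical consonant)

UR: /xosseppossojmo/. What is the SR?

/ss/ is a geminate; the first /s/ deletes.
/pp/ is a geminate; the first /p/ deletes.
/ss/ is a geminate; the first /s/ deletes.
The other instances of /x/, /s/, /p/, /j/, /m/ do not occur in the required environment and remain unchanged.
Surface form: [xoseposojmo].

xoseposojmo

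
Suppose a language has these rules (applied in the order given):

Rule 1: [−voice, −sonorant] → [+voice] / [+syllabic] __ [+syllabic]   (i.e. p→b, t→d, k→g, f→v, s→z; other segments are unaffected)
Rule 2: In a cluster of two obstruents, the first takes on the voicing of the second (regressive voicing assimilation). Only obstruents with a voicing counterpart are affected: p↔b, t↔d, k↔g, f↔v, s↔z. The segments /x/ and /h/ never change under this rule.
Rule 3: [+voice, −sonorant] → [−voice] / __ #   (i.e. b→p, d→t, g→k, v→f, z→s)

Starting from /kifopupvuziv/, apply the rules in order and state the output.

Rule 1 (intervocalic voicing): /f/ is a voiceless obstruent between vowels /i/ and /o/, so it voices to [v]. /p/ is a voiceless obstruent between vowels /o/ and /u/, so it voices to [b]. /kifopupvuziv/ → kivobupvuziv.
Rule 2 (regressive voicing assimilation): /p/ precedes the voiced obstruent /v/, so it voices to [b] by assimilation. /kivobupvuziv/ → kivobubvuziv.
Rule 3 (final devoicing): /v/ is a voiced obstruent in word-final position, so it devoices to [f]. /kivobubvuziv/ → kivobubvuzif.

kivobubvuzif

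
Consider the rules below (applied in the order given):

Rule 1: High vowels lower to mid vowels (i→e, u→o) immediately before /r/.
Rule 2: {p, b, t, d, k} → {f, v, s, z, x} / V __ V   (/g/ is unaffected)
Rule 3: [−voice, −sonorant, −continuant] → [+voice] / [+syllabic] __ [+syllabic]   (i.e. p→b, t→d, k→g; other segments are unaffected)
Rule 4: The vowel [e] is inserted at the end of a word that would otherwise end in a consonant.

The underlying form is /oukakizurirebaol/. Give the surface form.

ouxaxizorerevaole

Rule 1 (pre-rhotic lowering): /u/ is a high vowel immediately before /r/, so it lowers to [o]. /i/ is a high vowel immediately before /r/, so it lowers to [e]. /oukakizurirebaol/ → oukakizorerebaol.
Rule 2 (intervocalic spirantization): /k/ is a stop between vowels /u/ and /a/, so it spirantizes to the fricative [x]. /k/ is a stop between vowels /a/ and /i/, so it spirantizes to the fricative [x]. /b/ is a stop between vowels /e/ and /a/, so it spirantizes to the fricative [v]. /oukakizorerebaol/ → ouxaxizorerevaol.
Rule 3 (intervocalic voicing): no segment meets the environment; /ouxaxizorerevaol/ is unchanged.
Rule 4 (final e-epenthesis): the form ends in the consonant /l/, so [e] is inserted word-finally. /ouxaxizorerevaol/ → ouxaxizorerevaole.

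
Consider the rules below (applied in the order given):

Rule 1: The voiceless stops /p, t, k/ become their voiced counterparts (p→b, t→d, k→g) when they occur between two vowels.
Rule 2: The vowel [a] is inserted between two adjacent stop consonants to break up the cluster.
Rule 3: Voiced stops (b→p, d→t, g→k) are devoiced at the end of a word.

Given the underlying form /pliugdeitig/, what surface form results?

pliugadeidik

Rule 1 (intervocalic voicing): /t/ is a voiceless stop between vowels /i/ and /i/, so it voices to [d]. /pliugdeitig/ → pliugdeidig.
Rule 2 (stop-cluster a-epenthesis): /g/ and /d/ form a stop–stop cluster, so [a] is inserted between them. /pliugdeidig/ → pliugadeidig.
Rule 3 (final devoicing): /g/ is a voiced stop in word-final position, so it devoices to [k]. /pliugadeidig/ → pliugadeidik.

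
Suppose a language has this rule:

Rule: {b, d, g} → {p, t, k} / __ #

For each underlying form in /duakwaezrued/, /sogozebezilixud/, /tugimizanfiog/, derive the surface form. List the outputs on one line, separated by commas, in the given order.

duakwaezruet, sogozebezilixut, tugimizanfiok

/duakwaezrued/: /d/ is a voiced stop in word-final position, so it devoices to [t]. → [duakwaezruet].
/sogozebezilixud/: /d/ is a voiced stop in word-final position, so it devoices to [t]. → [sogozebezilixut].
/tugimizanfiog/: /g/ is a voiced stop in word-final position, so it devoices to [k]. → [tugimizanfiok].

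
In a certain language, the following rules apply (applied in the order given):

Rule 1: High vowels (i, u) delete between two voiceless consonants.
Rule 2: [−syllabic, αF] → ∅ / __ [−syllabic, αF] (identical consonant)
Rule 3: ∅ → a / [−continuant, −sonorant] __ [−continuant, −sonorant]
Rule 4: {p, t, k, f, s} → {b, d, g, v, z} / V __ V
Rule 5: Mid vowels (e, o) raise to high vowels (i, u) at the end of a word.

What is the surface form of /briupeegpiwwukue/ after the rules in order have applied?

briubeegabiwugui

Rule 1 (high vowel syncope): no segment meets the environment; /briupeegpiwwukue/ is unchanged.
Rule 2 (degemination): /ww/ is a geminate; the first /w/ deletes. /briupeegpiwwukue/ → briupeegpiwukue.
Rule 3 (stop-cluster a-epenthesis): /g/ and /p/ form a stop–stop cluster, so [a] is inserted between them. /briupeegpiwukue/ → briupeegapiwukue.
Rule 4 (intervocalic voicing): /p/ is a voiceless obstruent between vowels /u/ and /e/, so it voices to [b]. /p/ is a voiceless obstruent between vowels /a/ and /i/, so it voices to [b]. /k/ is a voiceless obstruent between vowels /u/ and /u/, so it voices to [g]. /briupeegapiwukue/ → briubeegabiwugue.
Rule 5 (final vowel raising): /e/ is a mid vowel in word-final position, so it raises to [i]. /briubeegabiwugue/ → briubeegabiwugui.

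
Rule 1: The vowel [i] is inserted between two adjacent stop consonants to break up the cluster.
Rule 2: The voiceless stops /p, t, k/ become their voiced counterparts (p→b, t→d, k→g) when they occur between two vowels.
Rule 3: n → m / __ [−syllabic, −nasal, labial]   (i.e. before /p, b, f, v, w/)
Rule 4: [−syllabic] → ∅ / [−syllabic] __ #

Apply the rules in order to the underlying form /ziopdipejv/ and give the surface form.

ziobidibej

Rule 1 (stop-cluster i-epenthesis): /p/ and /d/ form a stop–stop cluster, so [i] is inserted between them. /ziopdipejv/ → ziopidipejv.
Rule 2 (intervocalic voicing): /p/ is a voiceless stop between vowels /o/ and /i/, so it voices to [b]. /p/ is a voiceless stop between vowels /i/ and /e/, so it voices to [b]. /ziopidipejv/ → ziobidibejv.
Rule 3 (nasal place assimilation): no segment meets the environment; /ziobidibejv/ is unchanged.
Rule 4 (final cluster simplification): /v/ is the second consonant of a word-final cluster /jv/, so it deletes. /ziobidibejv/ → ziobidibej.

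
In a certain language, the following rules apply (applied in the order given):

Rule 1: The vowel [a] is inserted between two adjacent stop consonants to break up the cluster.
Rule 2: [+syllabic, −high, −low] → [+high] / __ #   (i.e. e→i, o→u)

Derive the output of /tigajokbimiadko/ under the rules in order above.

tigajokabimiadaku

Rule 1 (stop-cluster a-epenthesis): /k/ and /b/ form a stop–stop cluster, so [a] is inserted between them. /d/ and /k/ form a stop–stop cluster, so [a] is inserted between them. /tigajokbimiadko/ → tigajokabimiadako.
Rule 2 (final vowel raising): /o/ is a mid vowel in word-final position, so it raises to [u]. /tigajokabimiadako/ → tigajokabimiadaku.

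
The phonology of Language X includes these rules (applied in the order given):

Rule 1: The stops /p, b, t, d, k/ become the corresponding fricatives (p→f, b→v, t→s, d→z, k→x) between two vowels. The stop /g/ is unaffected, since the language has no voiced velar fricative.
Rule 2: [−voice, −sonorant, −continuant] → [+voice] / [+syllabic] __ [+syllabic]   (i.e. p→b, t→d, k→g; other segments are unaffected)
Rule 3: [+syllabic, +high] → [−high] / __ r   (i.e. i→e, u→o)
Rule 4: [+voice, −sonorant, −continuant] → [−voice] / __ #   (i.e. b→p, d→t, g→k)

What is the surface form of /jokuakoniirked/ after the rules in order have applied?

Rule 1 (intervocalic spirantization): /k/ is a stop between vowels /o/ and /u/, so it spirantizes to the fricative [x]. /k/ is a stop between vowels /a/ and /o/, so it spirantizes to the fricative [x]. /jokuakoniirked/ → joxuaxoniirked.
Rule 2 (intervocalic voicing): no segment meets the environment; /joxuaxoniirked/ is unchanged.
Rule 3 (pre-rhotic lowering): /i/ is a high vowel immediately before /r/, so it lowers to [e]. /joxuaxoniirked/ → joxuaxonierked.
Rule 4 (final devoicing): /d/ is a voiced stop in word-final position, so it devoices to [t]. /joxuaxonierked/ → joxuaxonierket.

joxuaxonierket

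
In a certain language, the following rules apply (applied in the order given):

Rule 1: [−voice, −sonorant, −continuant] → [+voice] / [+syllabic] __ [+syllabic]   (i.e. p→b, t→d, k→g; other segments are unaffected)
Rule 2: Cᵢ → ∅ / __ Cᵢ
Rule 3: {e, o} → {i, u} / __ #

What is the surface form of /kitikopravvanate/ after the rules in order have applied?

kidigopravanadi

Rule 1 (intervocalic voicing): /t/ is a voiceless stop between vowels /i/ and /i/, so it voices to [d]. /k/ is a voiceless stop between vowels /i/ and /o/, so it voices to [g]. /t/ is a voiceless stop between vowels /a/ and /e/, so it voices to [d]. /kitikopravvanate/ → kidigopravvanade.
Rule 2 (degemination): /vv/ is a geminate; the first /v/ deletes. /kidigopravvanade/ → kidigopravanade.
Rule 3 (final vowel raising): /e/ is a mid vowel in word-final position, so it raises to [i]. /kidigopravanade/ → kidigopravanadi.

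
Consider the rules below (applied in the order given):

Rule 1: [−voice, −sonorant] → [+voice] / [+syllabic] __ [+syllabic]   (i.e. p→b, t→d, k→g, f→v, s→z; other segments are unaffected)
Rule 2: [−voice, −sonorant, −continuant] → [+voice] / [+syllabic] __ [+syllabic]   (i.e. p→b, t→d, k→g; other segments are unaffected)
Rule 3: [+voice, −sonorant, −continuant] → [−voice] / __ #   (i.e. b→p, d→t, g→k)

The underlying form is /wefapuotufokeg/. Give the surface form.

wevabuoduvogek

Rule 1 (intervocalic voicing): /f/ is a voiceless obstruent between vowels /e/ and /a/, so it voices to [v]. /p/ is a voiceless obstruent between vowels /a/ and /u/, so it voices to [b]. /t/ is a voiceless obstruent between vowels /o/ and /u/, so it voices to [d]. /f/ is a voiceless obstruent between vowels /u/ and /o/, so it voices to [v]. /k/ is a voiceless obstruent between vowels /o/ and /e/, so it voices to [g]. /wefapuotufokeg/ → wevabuoduvogeg.
Rule 2 (intervocalic voicing): no segment meets the environment; /wevabuoduvogeg/ is unchanged.
Rule 3 (final devoicing): /g/ is a voiced stop in word-final position, so it devoices to [k]. /wevabuoduvogeg/ → wevabuoduvogek.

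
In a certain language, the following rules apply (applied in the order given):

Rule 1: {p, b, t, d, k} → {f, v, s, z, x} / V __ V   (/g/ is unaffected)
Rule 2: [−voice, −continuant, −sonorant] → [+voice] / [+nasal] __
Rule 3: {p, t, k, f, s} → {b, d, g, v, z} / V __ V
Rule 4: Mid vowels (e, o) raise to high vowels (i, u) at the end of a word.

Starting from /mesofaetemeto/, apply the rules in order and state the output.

Rule 1 (intervocalic spirantization): /t/ is a stop between vowels /e/ and /e/, so it spirantizes to the fricative [s]. /t/ is a stop between vowels /e/ and /o/, so it spirantizes to the fricative [s]. /mesofaetemeto/ → mesofaesemeso.
Rule 2 (post-nasal voicing): no segment meets the environment; /mesofaesemeso/ is unchanged.
Rule 3 (intervocalic voicing): /s/ is a voiceless obstruent between vowels /e/ and /o/, so it voices to [z]. /f/ is a voiceless obstruent between vowels /o/ and /a/, so it voices to [v]. /s/ is a voiceless obstruent between vowels /e/ and /e/, so it voices to [z]. /s/ is a voiceless obstruent between vowels /e/ and /o/, so it voices to [z]. /mesofaesemeso/ → mezovaezemezo.
Rule 4 (final vowel raising): /o/ is a mid vowel in word-final position, so it raises to [u]. /mezovaezemezo/ → mezovaezemezu.

mezovaezemezu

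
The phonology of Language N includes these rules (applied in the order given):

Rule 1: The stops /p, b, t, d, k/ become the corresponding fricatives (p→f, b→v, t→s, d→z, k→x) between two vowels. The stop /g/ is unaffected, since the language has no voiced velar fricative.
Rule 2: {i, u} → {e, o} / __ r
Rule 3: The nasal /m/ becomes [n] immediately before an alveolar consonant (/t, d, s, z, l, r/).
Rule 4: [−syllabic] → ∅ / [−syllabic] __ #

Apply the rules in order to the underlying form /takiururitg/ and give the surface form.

Rule 1 (intervocalic spirantization): /k/ is a stop between vowels /a/ and /i/, so it spirantizes to the fricative [x]. /takiururitg/ → taxiururitg.
Rule 2 (pre-rhotic lowering): /u/ is a high vowel immediately before /r/, so it lowers to [o]. /u/ is a high vowel immediately before /r/, so it lowers to [o]. /taxiururitg/ → taxiororitg.
Rule 3 (nasal place assimilation): no segment meets the environment; /taxiororitg/ is unchanged.
Rule 4 (final cluster simplification): /g/ is the second consonant of a word-final cluster /tg/, so it deletes. /taxiororitg/ → taxiororit.

taxiororit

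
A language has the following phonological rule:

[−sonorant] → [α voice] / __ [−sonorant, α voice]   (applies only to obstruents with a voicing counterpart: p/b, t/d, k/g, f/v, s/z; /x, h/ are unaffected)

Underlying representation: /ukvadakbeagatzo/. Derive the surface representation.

/k/ precedes the voiced obstruent /v/, so it voices to [g] by assimilation.
/k/ precedes the voiced obstruent /b/, so it voices to [g] by assimilation.
/t/ precedes the voiced obstruent /z/, so it voices to [d] by assimilation.
The other instances of /v/, /d/, /b/, /g/, /z/ do not occur in the required environment and remain unchanged.
Surface form: [ugvadagbeagadzo].

ugvadagbeagadzo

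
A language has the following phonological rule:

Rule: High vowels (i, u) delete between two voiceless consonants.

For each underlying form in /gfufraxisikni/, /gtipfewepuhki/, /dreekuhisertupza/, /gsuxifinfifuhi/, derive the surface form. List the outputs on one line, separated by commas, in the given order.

gffraxskni, gtpfewephki, dreekhsertpza, gsxfinffhi

/gfufraxisikni/: /u/ is a high vowel flanked by voiceless consonants /f/ and /f/, so it deletes. /i/ is a high vowel flanked by voiceless consonants /x/ and /s/, so it deletes. /i/ is a high vowel flanked by voiceless consonants /s/ and /k/, so it deletes. → [gffraxskni].
/gtipfewepuhki/: /i/ is a high vowel flanked by voiceless consonants /t/ and /p/, so it deletes. /u/ is a high vowel flanked by voiceless consonants /p/ and /h/, so it deletes. → [gtpfewephki].
/dreekuhisertupza/: /u/ is a high vowel flanked by voiceless consonants /k/ and /h/, so it deletes. /i/ is a high vowel flanked by voiceless consonants /h/ and /s/, so it deletes. /u/ is a high vowel flanked by voiceless consonants /t/ and /p/, so it deletes. → [dreekhsertpza].
/gsuxifinfifuhi/: /u/ is a high vowel flanked by voiceless consonants /s/ and /x/, so it deletes. /i/ is a high vowel flanked by voiceless consonants /x/ and /f/, so it deletes. /i/ is a high vowel flanked by voiceless consonants /f/ and /f/, so it deletes. /u/ is a high vowel flanked by voiceless consonants /f/ and /h/, so it deletes. → [gsxfinffhi].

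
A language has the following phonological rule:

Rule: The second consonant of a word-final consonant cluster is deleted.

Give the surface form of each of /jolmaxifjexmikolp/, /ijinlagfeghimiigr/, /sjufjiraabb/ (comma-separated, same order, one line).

jolmaxifjexmikol, ijinlagfeghimiig, sjufjiraab

/jolmaxifjexmikolp/: /p/ is the second consonant of a word-final cluster /lp/, so it deletes. → [jolmaxifjexmikol].
/ijinlagfeghimiigr/: /r/ is the second consonant of a word-final cluster /gr/, so it deletes. → [ijinlagfeghimiig].
/sjufjiraabb/: /b/ is the second consonant of a word-final cluster /bb/, so it deletes. → [sjufjiraab].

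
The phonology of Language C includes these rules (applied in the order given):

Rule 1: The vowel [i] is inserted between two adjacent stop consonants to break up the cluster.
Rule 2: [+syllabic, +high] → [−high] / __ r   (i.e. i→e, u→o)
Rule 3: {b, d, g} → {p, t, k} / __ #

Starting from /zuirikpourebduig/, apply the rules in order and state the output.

zuerikipoorebiduik

Rule 1 (stop-cluster i-epenthesis): /k/ and /p/ form a stop–stop cluster, so [i] is inserted between them. /b/ and /d/ form a stop–stop cluster, so [i] is inserted between them. /zuirikpourebduig/ → zuirikipourebiduig.
Rule 2 (pre-rhotic lowering): /i/ is a high vowel immediately before /r/, so it lowers to [e]. /u/ is a high vowel immediately before /r/, so it lowers to [o]. /zuirikipourebiduig/ → zuerikipoorebiduig.
Rule 3 (final devoicing): /g/ is a voiced stop in word-final position, so it devoices to [k]. /zuerikipoorebiduig/ → zuerikipoorebiduik.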